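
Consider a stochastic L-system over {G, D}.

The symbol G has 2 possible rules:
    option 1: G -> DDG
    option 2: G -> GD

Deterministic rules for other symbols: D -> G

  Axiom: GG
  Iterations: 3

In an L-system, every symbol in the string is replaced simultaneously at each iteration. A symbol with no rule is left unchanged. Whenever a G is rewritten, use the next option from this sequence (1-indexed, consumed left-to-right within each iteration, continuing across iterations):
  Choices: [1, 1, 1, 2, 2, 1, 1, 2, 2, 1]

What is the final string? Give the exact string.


Answer: GDDDGGGDDGGDGDDDGG

Derivation:
Step 0: GG
Step 1: DDGDDG  (used choices [1, 1])
Step 2: GGDDGGGGD  (used choices [1, 2])
Step 3: GDDDGGGDDGGDGDDDGG  (used choices [2, 1, 1, 2, 2, 1])


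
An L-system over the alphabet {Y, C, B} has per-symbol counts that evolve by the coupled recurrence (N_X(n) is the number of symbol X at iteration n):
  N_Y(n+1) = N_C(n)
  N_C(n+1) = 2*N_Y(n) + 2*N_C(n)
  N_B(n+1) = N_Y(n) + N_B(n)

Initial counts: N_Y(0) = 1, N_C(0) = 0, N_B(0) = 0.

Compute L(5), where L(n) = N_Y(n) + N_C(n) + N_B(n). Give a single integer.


Answer: 139

Derivation:
Step 0: N_Y=1, N_C=0, N_B=0, L=1
Step 1: N_Y=0, N_C=2, N_B=1, L=3
Step 2: N_Y=2, N_C=4, N_B=1, L=7
Step 3: N_Y=4, N_C=12, N_B=3, L=19
Step 4: N_Y=12, N_C=32, N_B=7, L=51
Step 5: N_Y=32, N_C=88, N_B=19, L=139


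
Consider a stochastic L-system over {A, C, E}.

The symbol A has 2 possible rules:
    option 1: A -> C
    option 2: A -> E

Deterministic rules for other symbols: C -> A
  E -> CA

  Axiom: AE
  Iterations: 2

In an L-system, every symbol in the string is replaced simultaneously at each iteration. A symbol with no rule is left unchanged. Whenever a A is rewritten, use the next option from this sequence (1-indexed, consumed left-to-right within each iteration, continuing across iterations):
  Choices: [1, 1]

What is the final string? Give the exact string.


Step 0: AE
Step 1: CCA  (used choices [1])
Step 2: AAC  (used choices [1])

Answer: AAC


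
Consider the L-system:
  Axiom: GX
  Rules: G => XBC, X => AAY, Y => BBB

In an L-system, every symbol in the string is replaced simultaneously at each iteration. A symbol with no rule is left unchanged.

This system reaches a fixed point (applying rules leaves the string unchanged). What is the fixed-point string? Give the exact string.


Answer: AABBBBCAABBB

Derivation:
Step 0: GX
Step 1: XBCAAY
Step 2: AAYBCAABBB
Step 3: AABBBBCAABBB
Step 4: AABBBBCAABBB  (unchanged — fixed point at step 3)


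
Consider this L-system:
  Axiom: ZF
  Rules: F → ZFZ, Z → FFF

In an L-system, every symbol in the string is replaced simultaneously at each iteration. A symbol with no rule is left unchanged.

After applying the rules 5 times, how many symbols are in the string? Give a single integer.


Step 0: length = 2
Step 1: length = 6
Step 2: length = 18
Step 3: length = 54
Step 4: length = 162
Step 5: length = 486

Answer: 486


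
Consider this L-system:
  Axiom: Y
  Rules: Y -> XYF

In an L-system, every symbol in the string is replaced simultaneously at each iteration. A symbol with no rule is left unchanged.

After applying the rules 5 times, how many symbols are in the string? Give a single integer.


Step 0: length = 1
Step 1: length = 3
Step 2: length = 5
Step 3: length = 7
Step 4: length = 9
Step 5: length = 11

Answer: 11


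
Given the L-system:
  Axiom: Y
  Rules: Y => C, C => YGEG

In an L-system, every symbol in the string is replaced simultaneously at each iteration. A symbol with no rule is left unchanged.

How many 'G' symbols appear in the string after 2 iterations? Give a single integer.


Step 0: Y  (0 'G')
Step 1: C  (0 'G')
Step 2: YGEG  (2 'G')

Answer: 2


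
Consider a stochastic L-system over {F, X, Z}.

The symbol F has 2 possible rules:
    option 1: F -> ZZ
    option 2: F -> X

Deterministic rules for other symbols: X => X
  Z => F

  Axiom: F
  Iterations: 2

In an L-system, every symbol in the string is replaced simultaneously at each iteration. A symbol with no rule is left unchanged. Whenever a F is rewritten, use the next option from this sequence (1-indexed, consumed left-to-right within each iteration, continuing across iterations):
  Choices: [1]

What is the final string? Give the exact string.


Step 0: F
Step 1: ZZ  (used choices [1])
Step 2: FF  (used choices [])

Answer: FF


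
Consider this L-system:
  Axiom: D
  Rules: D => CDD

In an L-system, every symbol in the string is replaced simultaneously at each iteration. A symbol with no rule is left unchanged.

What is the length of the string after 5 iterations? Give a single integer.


Step 0: length = 1
Step 1: length = 3
Step 2: length = 7
Step 3: length = 15
Step 4: length = 31
Step 5: length = 63

Answer: 63


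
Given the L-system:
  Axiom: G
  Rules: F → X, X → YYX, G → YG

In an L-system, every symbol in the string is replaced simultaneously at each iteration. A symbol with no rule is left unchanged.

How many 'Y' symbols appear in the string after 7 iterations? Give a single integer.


Answer: 7

Derivation:
Step 0: G  (0 'Y')
Step 1: YG  (1 'Y')
Step 2: YYG  (2 'Y')
Step 3: YYYG  (3 'Y')
Step 4: YYYYG  (4 'Y')
Step 5: YYYYYG  (5 'Y')
Step 6: YYYYYYG  (6 'Y')
Step 7: YYYYYYYG  (7 'Y')


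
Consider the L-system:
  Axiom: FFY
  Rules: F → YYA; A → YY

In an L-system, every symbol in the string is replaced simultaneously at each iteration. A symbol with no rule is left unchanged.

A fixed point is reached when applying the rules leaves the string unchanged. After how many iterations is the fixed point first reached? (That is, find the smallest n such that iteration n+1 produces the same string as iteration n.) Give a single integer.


Step 0: FFY
Step 1: YYAYYAY
Step 2: YYYYYYYYY
Step 3: YYYYYYYYY  (unchanged — fixed point at step 2)

Answer: 2


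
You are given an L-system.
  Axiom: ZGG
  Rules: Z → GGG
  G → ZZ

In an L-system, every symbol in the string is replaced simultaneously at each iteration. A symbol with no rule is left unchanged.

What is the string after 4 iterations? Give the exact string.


Answer: ZZZZZZZZZZZZZZZZZZZZZZZZZZZZZZZZZZZZGGGGGGGGGGGGGGGGGGGGGGGGGGGGGGGGGGGGGGGGGGGGGGGGGGGGGGGGGGGGGGGGGGGGGGGG

Derivation:
Step 0: ZGG
Step 1: GGGZZZZ
Step 2: ZZZZZZGGGGGGGGGGGG
Step 3: GGGGGGGGGGGGGGGGGGZZZZZZZZZZZZZZZZZZZZZZZZ
Step 4: ZZZZZZZZZZZZZZZZZZZZZZZZZZZZZZZZZZZZGGGGGGGGGGGGGGGGGGGGGGGGGGGGGGGGGGGGGGGGGGGGGGGGGGGGGGGGGGGGGGGGGGGGGGGG


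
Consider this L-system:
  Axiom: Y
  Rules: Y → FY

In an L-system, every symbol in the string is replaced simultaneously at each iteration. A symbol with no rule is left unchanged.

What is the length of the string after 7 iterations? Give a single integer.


Step 0: length = 1
Step 1: length = 2
Step 2: length = 3
Step 3: length = 4
Step 4: length = 5
Step 5: length = 6
Step 6: length = 7
Step 7: length = 8

Answer: 8


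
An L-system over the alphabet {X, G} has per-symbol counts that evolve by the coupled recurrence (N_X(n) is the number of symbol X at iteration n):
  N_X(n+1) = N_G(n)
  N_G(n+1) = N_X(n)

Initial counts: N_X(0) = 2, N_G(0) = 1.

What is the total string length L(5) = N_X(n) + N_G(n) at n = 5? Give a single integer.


Answer: 3

Derivation:
Step 0: N_X=2, N_G=1, L=3
Step 1: N_X=1, N_G=2, L=3
Step 2: N_X=2, N_G=1, L=3
Step 3: N_X=1, N_G=2, L=3
Step 4: N_X=2, N_G=1, L=3
Step 5: N_X=1, N_G=2, L=3


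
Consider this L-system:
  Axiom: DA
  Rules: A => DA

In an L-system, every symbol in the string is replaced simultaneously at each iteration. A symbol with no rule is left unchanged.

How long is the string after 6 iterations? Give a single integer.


Step 0: length = 2
Step 1: length = 3
Step 2: length = 4
Step 3: length = 5
Step 4: length = 6
Step 5: length = 7
Step 6: length = 8

Answer: 8


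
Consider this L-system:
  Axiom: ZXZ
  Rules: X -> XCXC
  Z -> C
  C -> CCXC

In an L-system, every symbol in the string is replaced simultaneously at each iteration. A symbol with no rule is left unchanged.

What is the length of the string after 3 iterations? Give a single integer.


Answer: 96

Derivation:
Step 0: length = 3
Step 1: length = 6
Step 2: length = 24
Step 3: length = 96


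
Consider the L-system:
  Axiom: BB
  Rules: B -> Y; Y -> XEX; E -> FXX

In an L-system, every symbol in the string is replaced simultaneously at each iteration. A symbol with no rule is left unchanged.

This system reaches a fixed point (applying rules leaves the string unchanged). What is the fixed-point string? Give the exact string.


Answer: XFXXXXFXXX

Derivation:
Step 0: BB
Step 1: YY
Step 2: XEXXEX
Step 3: XFXXXXFXXX
Step 4: XFXXXXFXXX  (unchanged — fixed point at step 3)


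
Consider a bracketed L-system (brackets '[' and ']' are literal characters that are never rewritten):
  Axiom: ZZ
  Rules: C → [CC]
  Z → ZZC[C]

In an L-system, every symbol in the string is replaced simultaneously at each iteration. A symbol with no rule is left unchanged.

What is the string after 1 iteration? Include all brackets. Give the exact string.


Step 0: ZZ
Step 1: ZZC[C]ZZC[C]

Answer: ZZC[C]ZZC[C]


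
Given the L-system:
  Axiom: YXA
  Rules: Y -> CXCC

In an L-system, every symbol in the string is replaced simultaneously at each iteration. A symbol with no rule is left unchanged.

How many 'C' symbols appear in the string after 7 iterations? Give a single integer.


Answer: 3

Derivation:
Step 0: YXA  (0 'C')
Step 1: CXCCXA  (3 'C')
Step 2: CXCCXA  (3 'C')
Step 3: CXCCXA  (3 'C')
Step 4: CXCCXA  (3 'C')
Step 5: CXCCXA  (3 'C')
Step 6: CXCCXA  (3 'C')
Step 7: CXCCXA  (3 'C')


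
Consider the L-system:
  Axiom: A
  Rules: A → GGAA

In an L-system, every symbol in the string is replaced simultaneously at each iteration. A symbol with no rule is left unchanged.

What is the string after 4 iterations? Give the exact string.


Answer: GGGGGGGGAAGGAAGGGGAAGGAAGGGGGGAAGGAAGGGGAAGGAA

Derivation:
Step 0: A
Step 1: GGAA
Step 2: GGGGAAGGAA
Step 3: GGGGGGAAGGAAGGGGAAGGAA
Step 4: GGGGGGGGAAGGAAGGGGAAGGAAGGGGGGAAGGAAGGGGAAGGAA


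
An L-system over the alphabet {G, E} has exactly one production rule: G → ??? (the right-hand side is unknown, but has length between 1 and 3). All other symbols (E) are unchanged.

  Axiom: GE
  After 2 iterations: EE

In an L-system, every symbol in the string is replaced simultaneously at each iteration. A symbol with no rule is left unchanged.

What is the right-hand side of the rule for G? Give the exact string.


Answer: E

Derivation:
Trying G → E:
  Step 0: GE
  Step 1: EE
  Step 2: EE
Matches the given result.


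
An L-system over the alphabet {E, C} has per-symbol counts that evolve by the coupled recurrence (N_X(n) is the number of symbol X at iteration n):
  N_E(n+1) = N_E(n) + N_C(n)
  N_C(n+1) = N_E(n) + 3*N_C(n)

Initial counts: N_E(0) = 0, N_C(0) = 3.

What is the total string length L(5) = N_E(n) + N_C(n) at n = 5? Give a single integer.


Answer: 1680

Derivation:
Step 0: N_E=0, N_C=3, L=3
Step 1: N_E=3, N_C=9, L=12
Step 2: N_E=12, N_C=30, L=42
Step 3: N_E=42, N_C=102, L=144
Step 4: N_E=144, N_C=348, L=492
Step 5: N_E=492, N_C=1188, L=1680


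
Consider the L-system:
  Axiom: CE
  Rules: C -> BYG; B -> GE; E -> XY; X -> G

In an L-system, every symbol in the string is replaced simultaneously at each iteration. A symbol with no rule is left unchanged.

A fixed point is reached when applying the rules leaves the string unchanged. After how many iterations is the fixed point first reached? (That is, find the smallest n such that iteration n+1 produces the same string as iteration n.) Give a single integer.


Answer: 4

Derivation:
Step 0: CE
Step 1: BYGXY
Step 2: GEYGGY
Step 3: GXYYGGY
Step 4: GGYYGGY
Step 5: GGYYGGY  (unchanged — fixed point at step 4)


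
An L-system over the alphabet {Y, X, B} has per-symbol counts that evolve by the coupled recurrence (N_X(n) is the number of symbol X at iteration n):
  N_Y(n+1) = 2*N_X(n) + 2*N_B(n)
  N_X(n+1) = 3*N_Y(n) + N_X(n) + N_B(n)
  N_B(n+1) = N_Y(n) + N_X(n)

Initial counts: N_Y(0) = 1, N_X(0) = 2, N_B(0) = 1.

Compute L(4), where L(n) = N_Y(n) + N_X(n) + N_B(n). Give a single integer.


Step 0: N_Y=1, N_X=2, N_B=1, L=4
Step 1: N_Y=6, N_X=6, N_B=3, L=15
Step 2: N_Y=18, N_X=27, N_B=12, L=57
Step 3: N_Y=78, N_X=93, N_B=45, L=216
Step 4: N_Y=276, N_X=372, N_B=171, L=819

Answer: 819


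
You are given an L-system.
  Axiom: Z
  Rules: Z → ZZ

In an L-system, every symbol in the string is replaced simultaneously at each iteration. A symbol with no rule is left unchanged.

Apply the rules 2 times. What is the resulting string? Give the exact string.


Answer: ZZZZ

Derivation:
Step 0: Z
Step 1: ZZ
Step 2: ZZZZ


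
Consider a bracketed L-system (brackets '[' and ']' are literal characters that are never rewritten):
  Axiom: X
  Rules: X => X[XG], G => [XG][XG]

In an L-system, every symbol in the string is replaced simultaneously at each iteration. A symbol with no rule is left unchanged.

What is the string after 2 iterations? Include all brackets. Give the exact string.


Step 0: X
Step 1: X[XG]
Step 2: X[XG][X[XG][XG][XG]]

Answer: X[XG][X[XG][XG][XG]]


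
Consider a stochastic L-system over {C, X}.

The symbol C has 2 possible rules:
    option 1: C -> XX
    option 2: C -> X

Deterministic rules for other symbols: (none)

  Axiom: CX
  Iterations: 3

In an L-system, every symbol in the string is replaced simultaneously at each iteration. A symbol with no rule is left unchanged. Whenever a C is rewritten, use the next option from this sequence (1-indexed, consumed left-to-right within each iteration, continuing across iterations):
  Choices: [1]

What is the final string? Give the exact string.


Step 0: CX
Step 1: XXX  (used choices [1])
Step 2: XXX  (used choices [])
Step 3: XXX  (used choices [])

Answer: XXX


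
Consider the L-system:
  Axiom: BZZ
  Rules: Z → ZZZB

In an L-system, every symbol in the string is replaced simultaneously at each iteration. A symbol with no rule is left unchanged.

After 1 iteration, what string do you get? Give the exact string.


Step 0: BZZ
Step 1: BZZZBZZZB

Answer: BZZZBZZZB


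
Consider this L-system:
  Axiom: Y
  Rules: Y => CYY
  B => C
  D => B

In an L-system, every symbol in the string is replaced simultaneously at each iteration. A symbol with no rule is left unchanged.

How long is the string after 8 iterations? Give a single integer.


Step 0: length = 1
Step 1: length = 3
Step 2: length = 7
Step 3: length = 15
Step 4: length = 31
Step 5: length = 63
Step 6: length = 127
Step 7: length = 255
Step 8: length = 511

Answer: 511


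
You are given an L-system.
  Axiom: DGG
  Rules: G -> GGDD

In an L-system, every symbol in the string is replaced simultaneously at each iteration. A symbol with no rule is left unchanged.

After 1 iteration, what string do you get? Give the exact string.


Answer: DGGDDGGDD

Derivation:
Step 0: DGG
Step 1: DGGDDGGDD


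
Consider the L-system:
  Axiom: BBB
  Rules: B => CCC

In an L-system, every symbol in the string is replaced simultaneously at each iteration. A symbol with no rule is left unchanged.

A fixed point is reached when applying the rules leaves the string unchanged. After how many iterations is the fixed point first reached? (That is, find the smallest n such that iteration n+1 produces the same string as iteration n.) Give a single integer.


Answer: 1

Derivation:
Step 0: BBB
Step 1: CCCCCCCCC
Step 2: CCCCCCCCC  (unchanged — fixed point at step 1)


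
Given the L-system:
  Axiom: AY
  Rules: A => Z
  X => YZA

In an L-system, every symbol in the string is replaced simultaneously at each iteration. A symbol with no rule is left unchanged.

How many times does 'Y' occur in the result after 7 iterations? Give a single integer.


Answer: 1

Derivation:
Step 0: AY  (1 'Y')
Step 1: ZY  (1 'Y')
Step 2: ZY  (1 'Y')
Step 3: ZY  (1 'Y')
Step 4: ZY  (1 'Y')
Step 5: ZY  (1 'Y')
Step 6: ZY  (1 'Y')
Step 7: ZY  (1 'Y')


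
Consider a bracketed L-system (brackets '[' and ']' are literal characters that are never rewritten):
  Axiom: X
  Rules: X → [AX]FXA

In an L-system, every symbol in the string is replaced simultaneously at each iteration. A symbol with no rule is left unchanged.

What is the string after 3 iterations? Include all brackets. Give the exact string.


Step 0: X
Step 1: [AX]FXA
Step 2: [A[AX]FXA]F[AX]FXAA
Step 3: [A[A[AX]FXA]F[AX]FXAA]F[A[AX]FXA]F[AX]FXAAA

Answer: [A[A[AX]FXA]F[AX]FXAA]F[A[AX]FXA]F[AX]FXAAA


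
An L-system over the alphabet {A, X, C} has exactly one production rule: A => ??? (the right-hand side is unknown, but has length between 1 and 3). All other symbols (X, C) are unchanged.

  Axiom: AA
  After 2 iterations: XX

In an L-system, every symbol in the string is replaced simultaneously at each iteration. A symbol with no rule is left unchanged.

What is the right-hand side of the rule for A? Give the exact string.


Answer: X

Derivation:
Trying A => X:
  Step 0: AA
  Step 1: XX
  Step 2: XX
Matches the given result.


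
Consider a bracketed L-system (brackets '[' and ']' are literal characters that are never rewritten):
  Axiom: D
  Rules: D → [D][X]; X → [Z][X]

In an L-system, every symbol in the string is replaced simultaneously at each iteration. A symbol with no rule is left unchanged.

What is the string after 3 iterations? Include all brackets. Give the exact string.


Step 0: D
Step 1: [D][X]
Step 2: [[D][X]][[Z][X]]
Step 3: [[[D][X]][[Z][X]]][[Z][[Z][X]]]

Answer: [[[D][X]][[Z][X]]][[Z][[Z][X]]]


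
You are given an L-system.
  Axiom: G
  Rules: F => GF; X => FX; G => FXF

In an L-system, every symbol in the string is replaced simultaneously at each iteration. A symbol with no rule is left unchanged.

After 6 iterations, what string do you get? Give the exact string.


Step 0: G
Step 1: FXF
Step 2: GFFXGF
Step 3: FXFGFGFFXFXFGF
Step 4: GFFXGFFXFGFFXFGFGFFXGFFXGFFXFGF
Step 5: FXFGFGFFXFXFGFGFFXGFFXFGFGFFXGFFXFGFFXFGFGFFXFXFGFGFFXFXFGFGFFXGFFXFGF
Step 6: GFFXGFFXFGFFXFGFGFFXGFFXGFFXFGFFXFGFGFFXFXFGFGFFXGFFXFGFFXFGFGFFXFXFGFGFFXGFFXFGFGFFXGFFXFGFFXFGFGFFXGFFXGFFXFGFFXFGFGFFXGFFXGFFXFGFFXFGFGFFXFXFGFGFFXGFFXFGF

Answer: GFFXGFFXFGFFXFGFGFFXGFFXGFFXFGFFXFGFGFFXFXFGFGFFXGFFXFGFFXFGFGFFXFXFGFGFFXGFFXFGFGFFXGFFXFGFFXFGFGFFXGFFXGFFXFGFFXFGFGFFXGFFXGFFXFGFFXFGFGFFXFXFGFGFFXGFFXFGF


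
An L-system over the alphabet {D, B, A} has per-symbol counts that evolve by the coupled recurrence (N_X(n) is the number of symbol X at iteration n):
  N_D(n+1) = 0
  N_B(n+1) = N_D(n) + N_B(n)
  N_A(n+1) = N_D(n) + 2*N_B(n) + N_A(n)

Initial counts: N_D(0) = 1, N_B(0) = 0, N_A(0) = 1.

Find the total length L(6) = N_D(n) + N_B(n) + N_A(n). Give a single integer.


Answer: 13

Derivation:
Step 0: N_D=1, N_B=0, N_A=1, L=2
Step 1: N_D=0, N_B=1, N_A=2, L=3
Step 2: N_D=0, N_B=1, N_A=4, L=5
Step 3: N_D=0, N_B=1, N_A=6, L=7
Step 4: N_D=0, N_B=1, N_A=8, L=9
Step 5: N_D=0, N_B=1, N_A=10, L=11
Step 6: N_D=0, N_B=1, N_A=12, L=13


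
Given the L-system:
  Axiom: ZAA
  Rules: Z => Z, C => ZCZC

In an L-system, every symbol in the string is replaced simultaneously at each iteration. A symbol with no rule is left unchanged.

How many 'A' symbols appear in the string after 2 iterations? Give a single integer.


Answer: 2

Derivation:
Step 0: ZAA  (2 'A')
Step 1: ZAA  (2 'A')
Step 2: ZAA  (2 'A')


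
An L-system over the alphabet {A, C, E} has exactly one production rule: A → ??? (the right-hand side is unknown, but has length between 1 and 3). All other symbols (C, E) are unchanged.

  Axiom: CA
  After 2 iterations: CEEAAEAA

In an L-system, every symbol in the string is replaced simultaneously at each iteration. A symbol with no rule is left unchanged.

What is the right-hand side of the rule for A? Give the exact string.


Trying A → EAA:
  Step 0: CA
  Step 1: CEAA
  Step 2: CEEAAEAA
Matches the given result.

Answer: EAA


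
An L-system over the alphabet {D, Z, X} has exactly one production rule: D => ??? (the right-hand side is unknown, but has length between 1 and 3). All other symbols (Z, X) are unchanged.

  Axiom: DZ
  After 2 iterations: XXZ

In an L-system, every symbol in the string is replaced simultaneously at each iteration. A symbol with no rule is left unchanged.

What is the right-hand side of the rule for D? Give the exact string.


Trying D => XX:
  Step 0: DZ
  Step 1: XXZ
  Step 2: XXZ
Matches the given result.

Answer: XX


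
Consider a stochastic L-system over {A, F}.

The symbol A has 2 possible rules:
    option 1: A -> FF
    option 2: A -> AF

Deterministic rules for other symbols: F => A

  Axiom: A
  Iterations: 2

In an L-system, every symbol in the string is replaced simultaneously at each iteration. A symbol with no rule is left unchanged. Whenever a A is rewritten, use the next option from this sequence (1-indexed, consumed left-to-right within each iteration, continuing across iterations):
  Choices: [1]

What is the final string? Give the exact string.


Step 0: A
Step 1: FF  (used choices [1])
Step 2: AA  (used choices [])

Answer: AA


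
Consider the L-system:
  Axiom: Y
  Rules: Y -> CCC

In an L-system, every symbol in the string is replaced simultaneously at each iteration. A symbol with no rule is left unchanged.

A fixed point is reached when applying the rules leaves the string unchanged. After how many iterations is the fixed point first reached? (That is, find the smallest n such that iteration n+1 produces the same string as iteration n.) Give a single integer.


Step 0: Y
Step 1: CCC
Step 2: CCC  (unchanged — fixed point at step 1)

Answer: 1


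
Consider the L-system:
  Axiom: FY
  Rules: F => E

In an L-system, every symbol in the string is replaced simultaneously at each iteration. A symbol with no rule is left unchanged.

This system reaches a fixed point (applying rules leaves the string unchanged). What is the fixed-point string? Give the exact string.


Answer: EY

Derivation:
Step 0: FY
Step 1: EY
Step 2: EY  (unchanged — fixed point at step 1)


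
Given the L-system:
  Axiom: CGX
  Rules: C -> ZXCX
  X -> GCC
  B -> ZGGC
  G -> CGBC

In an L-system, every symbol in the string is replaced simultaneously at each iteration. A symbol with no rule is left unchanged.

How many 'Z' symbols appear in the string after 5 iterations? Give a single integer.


Answer: 247

Derivation:
Step 0: length=3, 'Z' count=0
Step 1: length=11, 'Z' count=1
Step 2: length=39, 'Z' count=7
Step 3: length=125, 'Z' count=23
Step 4: length=403, 'Z' count=77
Step 5: length=1285, 'Z' count=247
Final string: ZZGCCZXCXGCCZXCXCGBCZGGCZXCXZCGBCCGBCZXCXZGCCZXCXGCCZCGBCZXCXZXCXZGCCZXCXGCCCGBCZXCXZXCXZCGBCZXCXZXCXZGCCZXCXGCCCGBCZXCXZXCXZZXCXCGBCZGGCZXCXZGCCZXCXGCCZGCCZXCXGCCZCGBCZXCXZXCXZGCCZXCXGCCCGBCZXCXZXCXZXCXCGBCZGGCZXCXZGCCZXCXGCCZGCCZXCXGCCZGCCZXCXGCCZXCXCGBCZGGCZXCXZCGBCCGBCZXCXZGCCZXCXGCCZCGBCZXCXZXCXZGCCZXCXGCCCGBCZXCXZXCXZCGBCZXCXZXCXZGCCZXCXGCCCGBCZXCXZXCXZZXCXCGBCZGGCZXCXZGCCZXCXGCCZGCCZXCXGCCZCGBCZXCXZXCXZGCCZXCXGCCCGBCZXCXZXCXZXCXCGBCZGGCZXCXZGCCZXCXGCCZGCCZXCXGCCZCGBCZXCXZXCXZGCCZXCXGCCCGBCZXCXZXCXZGCCZXCXGCCZXCXCGBCZGGCZXCXZCGBCCGBCZXCXZGCCZXCXGCCZZXCXCGBCZGGCZXCXZXCXCGBCZGGCZXCXZGCCZXCXGCCZCGBCZXCXZXCXZGCCZXCXGCCCGBCZXCXZXCXZZGCCZXCXGCCZXCXCGBCZGGCZXCXZCGBCCGBCZXCXZGCCZXCXGCCZGCCZXCXGCCZXCXCGBCZGGCZXCXZCGBCCGBCZXCXZGCCZXCXGCCZCGBCZXCXZXCXZGCCZXCXGCCCGBCZXCXZXCXZZXCXCGBCZGGCZXCXZGCCZXCXGCCZGCCZXCXGCCZCGBCZXCXZXCXZGCCZXCXGCCCGBCZXCXZXCXZXCXCGBCZGGCZXCXZGCCZXCXGCCZGCCZXCXGCCZCGBCZXCXZXCXZGCCZXCXGCCCGBCZXCXZXCXZGCCZXCXGCCZXCXCGBCZGGCZXCXZCGBCCGBCZXCXZGCCZXCXGCCZZXCXCGBCZGGCZXCXZXCXCGBCZGGCZXCXZGCCZXCXGCCZCGBCZXCXZXCXZGCCZXCXGCCCGBCZXCXZXCXZZXCXCGBCZGGCZXCXZGCCZXCXGCCZGCCZXCXGCCZCGBCZXCXZXCXZGCCZXCXGCCCGBCZXCXZXCXZXCXCGBCZGGCZXCXZGCCZXCXGCCZGCCZXCXGCCZZXCXCGBCZGGCZXCXZGCCZXCXGCCZGCCZXCXGCCZCGBCZXCXZXCXZGCCZXCXGCCCGBCZXCXZXCXZXCXCGBCZGGCZXCXZGCCZXCXGCCZGCCZXCXGCC


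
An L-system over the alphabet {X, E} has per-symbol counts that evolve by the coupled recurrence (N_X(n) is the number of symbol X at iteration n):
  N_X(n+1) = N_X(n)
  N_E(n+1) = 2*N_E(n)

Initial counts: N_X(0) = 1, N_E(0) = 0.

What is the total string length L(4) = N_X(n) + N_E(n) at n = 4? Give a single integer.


Answer: 1

Derivation:
Step 0: N_X=1, N_E=0, L=1
Step 1: N_X=1, N_E=0, L=1
Step 2: N_X=1, N_E=0, L=1
Step 3: N_X=1, N_E=0, L=1
Step 4: N_X=1, N_E=0, L=1


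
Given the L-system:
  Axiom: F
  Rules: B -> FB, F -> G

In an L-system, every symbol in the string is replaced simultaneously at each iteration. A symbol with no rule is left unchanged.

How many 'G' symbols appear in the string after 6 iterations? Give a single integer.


Answer: 1

Derivation:
Step 0: F  (0 'G')
Step 1: G  (1 'G')
Step 2: G  (1 'G')
Step 3: G  (1 'G')
Step 4: G  (1 'G')
Step 5: G  (1 'G')
Step 6: G  (1 'G')


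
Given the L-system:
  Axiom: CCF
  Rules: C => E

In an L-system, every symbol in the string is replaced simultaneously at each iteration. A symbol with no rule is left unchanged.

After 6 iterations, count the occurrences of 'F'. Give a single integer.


Step 0: CCF  (1 'F')
Step 1: EEF  (1 'F')
Step 2: EEF  (1 'F')
Step 3: EEF  (1 'F')
Step 4: EEF  (1 'F')
Step 5: EEF  (1 'F')
Step 6: EEF  (1 'F')

Answer: 1


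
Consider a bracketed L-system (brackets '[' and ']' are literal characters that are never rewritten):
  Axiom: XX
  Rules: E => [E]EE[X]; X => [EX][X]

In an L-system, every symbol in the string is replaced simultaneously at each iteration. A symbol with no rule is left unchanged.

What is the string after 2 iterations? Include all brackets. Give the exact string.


Answer: [[E]EE[X][EX][X]][[EX][X]][[E]EE[X][EX][X]][[EX][X]]

Derivation:
Step 0: XX
Step 1: [EX][X][EX][X]
Step 2: [[E]EE[X][EX][X]][[EX][X]][[E]EE[X][EX][X]][[EX][X]]


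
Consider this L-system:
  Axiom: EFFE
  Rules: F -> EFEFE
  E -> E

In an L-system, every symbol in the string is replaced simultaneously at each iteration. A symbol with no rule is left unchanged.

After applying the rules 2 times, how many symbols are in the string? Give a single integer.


Answer: 28

Derivation:
Step 0: length = 4
Step 1: length = 12
Step 2: length = 28


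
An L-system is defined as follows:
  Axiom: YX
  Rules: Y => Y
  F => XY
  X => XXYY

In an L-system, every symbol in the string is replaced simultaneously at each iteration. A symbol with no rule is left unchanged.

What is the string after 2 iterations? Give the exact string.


Step 0: YX
Step 1: YXXYY
Step 2: YXXYYXXYYYY

Answer: YXXYYXXYYYY


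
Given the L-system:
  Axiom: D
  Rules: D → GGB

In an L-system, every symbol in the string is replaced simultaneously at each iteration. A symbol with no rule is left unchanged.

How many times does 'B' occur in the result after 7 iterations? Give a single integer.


Answer: 1

Derivation:
Step 0: D  (0 'B')
Step 1: GGB  (1 'B')
Step 2: GGB  (1 'B')
Step 3: GGB  (1 'B')
Step 4: GGB  (1 'B')
Step 5: GGB  (1 'B')
Step 6: GGB  (1 'B')
Step 7: GGB  (1 'B')


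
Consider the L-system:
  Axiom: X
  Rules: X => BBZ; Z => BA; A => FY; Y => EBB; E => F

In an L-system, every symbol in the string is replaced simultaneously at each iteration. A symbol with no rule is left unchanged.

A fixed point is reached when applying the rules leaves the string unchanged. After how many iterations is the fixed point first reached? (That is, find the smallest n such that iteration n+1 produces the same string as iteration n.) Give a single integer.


Step 0: X
Step 1: BBZ
Step 2: BBBA
Step 3: BBBFY
Step 4: BBBFEBB
Step 5: BBBFFBB
Step 6: BBBFFBB  (unchanged — fixed point at step 5)

Answer: 5


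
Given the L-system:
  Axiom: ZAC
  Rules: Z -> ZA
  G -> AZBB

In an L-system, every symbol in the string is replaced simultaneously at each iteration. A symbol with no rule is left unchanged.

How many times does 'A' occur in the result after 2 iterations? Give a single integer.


Step 0: ZAC  (1 'A')
Step 1: ZAAC  (2 'A')
Step 2: ZAAAC  (3 'A')

Answer: 3


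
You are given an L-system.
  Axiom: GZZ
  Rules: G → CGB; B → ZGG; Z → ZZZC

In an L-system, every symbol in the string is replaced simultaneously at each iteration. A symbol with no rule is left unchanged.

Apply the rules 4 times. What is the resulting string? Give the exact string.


Step 0: GZZ
Step 1: CGBZZZCZZZC
Step 2: CCGBZGGZZZCZZZCZZZCCZZZCZZZCZZZCC
Step 3: CCCGBZGGZZZCCGBCGBZZZCZZZCZZZCCZZZCZZZCZZZCCZZZCZZZCZZZCCCZZZCZZZCZZZCCZZZCZZZCZZZCCZZZCZZZCZZZCCC
Step 4: CCCCGBZGGZZZCCGBCGBZZZCZZZCZZZCCCCGBZGGCCGBZGGZZZCZZZCZZZCCZZZCZZZCZZZCCZZZCZZZCZZZCCCZZZCZZZCZZZCCZZZCZZZCZZZCCZZZCZZZCZZZCCCZZZCZZZCZZZCCZZZCZZZCZZZCCZZZCZZZCZZZCCCCZZZCZZZCZZZCCZZZCZZZCZZZCCZZZCZZZCZZZCCCZZZCZZZCZZZCCZZZCZZZCZZZCCZZZCZZZCZZZCCCZZZCZZZCZZZCCZZZCZZZCZZZCCZZZCZZZCZZZCCCC

Answer: CCCCGBZGGZZZCCGBCGBZZZCZZZCZZZCCCCGBZGGCCGBZGGZZZCZZZCZZZCCZZZCZZZCZZZCCZZZCZZZCZZZCCCZZZCZZZCZZZCCZZZCZZZCZZZCCZZZCZZZCZZZCCCZZZCZZZCZZZCCZZZCZZZCZZZCCZZZCZZZCZZZCCCCZZZCZZZCZZZCCZZZCZZZCZZZCCZZZCZZZCZZZCCCZZZCZZZCZZZCCZZZCZZZCZZZCCZZZCZZZCZZZCCCZZZCZZZCZZZCCZZZCZZZCZZZCCZZZCZZZCZZZCCCC


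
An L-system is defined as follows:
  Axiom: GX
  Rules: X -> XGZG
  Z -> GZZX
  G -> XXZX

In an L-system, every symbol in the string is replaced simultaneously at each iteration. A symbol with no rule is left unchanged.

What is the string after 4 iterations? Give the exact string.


Answer: XGZGXXZXGZZXXXZXXGZGXGZGGZZXXGZGXXZXGZZXGZZXXGZGXGZGXGZGGZZXXGZGXGZGXXZXGZZXXXZXXGZGXGZGGZZXXGZGXXZXGZZXGZZXXGZGXGZGXGZGGZZXXGZGXGZGXGZGGZZXXGZGXXZXGZZXGZZXXGZGXXZXGZZXGZZXXGZGXGZGXXZXGZZXXXZXXGZGXXZXGZZXXXZXXGZGXGZGGZZXXGZGXXZXGZZXGZZXXGZGXGZGXGZGGZZXXGZGXGZGXXZXGZZXXXZXXGZGXGZGGZZXXGZGXXZXGZZXGZZXXGZGXGZGXGZGGZZXXGZGXGZGXXZXGZZXXXZXXGZGXXZXGZZXXXZXXXZXGZZXGZZXXGZGXGZGXXZXGZZXXXZXXGZGXGZGGZZXXGZGXXZXGZZXGZZXXGZGXXZXGZZXGZZXXGZGXGZGXXZXGZZXXXZXXGZGXXZXGZZXXXZXXGZGXXZXGZZXXXZXXXZXGZZXGZZXXGZGXGZGXXZXGZZXXXZX

Derivation:
Step 0: GX
Step 1: XXZXXGZG
Step 2: XGZGXGZGGZZXXGZGXGZGXXZXGZZXXXZX
Step 3: XGZGXXZXGZZXXXZXXGZGXXZXGZZXXXZXXXZXGZZXGZZXXGZGXGZGXXZXGZZXXXZXXGZGXXZXGZZXXXZXXGZGXGZGGZZXXGZGXXZXGZZXGZZXXGZGXGZGXGZGGZZXXGZG
Step 4: XGZGXXZXGZZXXXZXXGZGXGZGGZZXXGZGXXZXGZZXGZZXXGZGXGZGXGZGGZZXXGZGXGZGXXZXGZZXXXZXXGZGXGZGGZZXXGZGXXZXGZZXGZZXXGZGXGZGXGZGGZZXXGZGXGZGXGZGGZZXXGZGXXZXGZZXGZZXXGZGXXZXGZZXGZZXXGZGXGZGXXZXGZZXXXZXXGZGXXZXGZZXXXZXXGZGXGZGGZZXXGZGXXZXGZZXGZZXXGZGXGZGXGZGGZZXXGZGXGZGXXZXGZZXXXZXXGZGXGZGGZZXXGZGXXZXGZZXGZZXXGZGXGZGXGZGGZZXXGZGXGZGXXZXGZZXXXZXXGZGXXZXGZZXXXZXXXZXGZZXGZZXXGZGXGZGXXZXGZZXXXZXXGZGXGZGGZZXXGZGXXZXGZZXGZZXXGZGXXZXGZZXGZZXXGZGXGZGXXZXGZZXXXZXXGZGXXZXGZZXXXZXXGZGXXZXGZZXXXZXXXZXGZZXGZZXXGZGXGZGXXZXGZZXXXZX


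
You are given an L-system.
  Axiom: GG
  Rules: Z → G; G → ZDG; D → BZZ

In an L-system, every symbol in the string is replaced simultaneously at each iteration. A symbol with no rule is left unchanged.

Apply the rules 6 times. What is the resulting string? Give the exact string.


Answer: GBZZZDGBZDGZDGZDGBGGGBZZZDGBZDGBGGGBZZZDGZDGBGGGBZZZDGZDGBGGGBZZZDGBGBZZZDGGBZZZDGGBZZZDGBZDGZDGZDGBGGGBZZZDGGBZZZDGBZDGZDGZDGBGGGBZZZDGBZDGBGGGBZZZDGZDGBGGGBZZZDGZDGBGGGBZZZDGBGBZZZDGGBZZZDGGBZZZDGBZDGZDGZDGBGGGBZZZDG

Derivation:
Step 0: GG
Step 1: ZDGZDG
Step 2: GBZZZDGGBZZZDG
Step 3: ZDGBGGGBZZZDGZDGBGGGBZZZDG
Step 4: GBZZZDGBZDGZDGZDGBGGGBZZZDGGBZZZDGBZDGZDGZDGBGGGBZZZDG
Step 5: ZDGBGGGBZZZDGBGBZZZDGGBZZZDGGBZZZDGBZDGZDGZDGBGGGBZZZDGZDGBGGGBZZZDGBGBZZZDGGBZZZDGGBZZZDGBZDGZDGZDGBGGGBZZZDG
Step 6: GBZZZDGBZDGZDGZDGBGGGBZZZDGBZDGBGGGBZZZDGZDGBGGGBZZZDGZDGBGGGBZZZDGBGBZZZDGGBZZZDGGBZZZDGBZDGZDGZDGBGGGBZZZDGGBZZZDGBZDGZDGZDGBGGGBZZZDGBZDGBGGGBZZZDGZDGBGGGBZZZDGZDGBGGGBZZZDGBGBZZZDGGBZZZDGGBZZZDGBZDGZDGZDGBGGGBZZZDG


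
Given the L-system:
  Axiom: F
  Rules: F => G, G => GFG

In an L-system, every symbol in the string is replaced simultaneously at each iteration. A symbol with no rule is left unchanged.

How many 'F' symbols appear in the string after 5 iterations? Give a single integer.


Step 0: F  (1 'F')
Step 1: G  (0 'F')
Step 2: GFG  (1 'F')
Step 3: GFGGGFG  (2 'F')
Step 4: GFGGGFGGFGGFGGGFG  (5 'F')
Step 5: GFGGGFGGFGGFGGGFGGFGGGFGGFGGGFGGFGGFGGGFG  (12 'F')

Answer: 12


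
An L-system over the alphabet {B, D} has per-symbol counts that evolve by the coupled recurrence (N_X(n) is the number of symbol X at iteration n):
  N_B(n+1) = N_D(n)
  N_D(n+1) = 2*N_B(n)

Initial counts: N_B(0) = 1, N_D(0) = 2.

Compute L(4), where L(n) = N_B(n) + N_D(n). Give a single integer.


Step 0: N_B=1, N_D=2, L=3
Step 1: N_B=2, N_D=2, L=4
Step 2: N_B=2, N_D=4, L=6
Step 3: N_B=4, N_D=4, L=8
Step 4: N_B=4, N_D=8, L=12

Answer: 12


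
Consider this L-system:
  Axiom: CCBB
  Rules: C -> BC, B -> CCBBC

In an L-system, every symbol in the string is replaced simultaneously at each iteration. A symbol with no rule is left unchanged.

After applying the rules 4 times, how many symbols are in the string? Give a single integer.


Answer: 502

Derivation:
Step 0: length = 4
Step 1: length = 14
Step 2: length = 46
Step 3: length = 152
Step 4: length = 502


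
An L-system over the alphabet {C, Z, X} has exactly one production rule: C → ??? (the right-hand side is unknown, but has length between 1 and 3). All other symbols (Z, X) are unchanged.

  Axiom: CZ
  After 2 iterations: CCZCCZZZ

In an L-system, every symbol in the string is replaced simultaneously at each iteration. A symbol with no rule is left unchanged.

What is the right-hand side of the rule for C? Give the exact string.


Answer: CCZ

Derivation:
Trying C → CCZ:
  Step 0: CZ
  Step 1: CCZZ
  Step 2: CCZCCZZZ
Matches the given result.


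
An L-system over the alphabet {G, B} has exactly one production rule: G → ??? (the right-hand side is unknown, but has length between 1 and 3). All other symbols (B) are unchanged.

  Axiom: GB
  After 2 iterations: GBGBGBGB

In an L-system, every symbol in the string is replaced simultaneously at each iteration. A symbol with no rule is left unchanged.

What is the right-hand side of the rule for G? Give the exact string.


Trying G → GBG:
  Step 0: GB
  Step 1: GBGB
  Step 2: GBGBGBGB
Matches the given result.

Answer: GBG


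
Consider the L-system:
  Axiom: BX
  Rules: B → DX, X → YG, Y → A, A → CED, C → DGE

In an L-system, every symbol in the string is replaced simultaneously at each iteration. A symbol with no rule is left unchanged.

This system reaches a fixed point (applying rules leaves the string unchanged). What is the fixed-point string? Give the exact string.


Step 0: BX
Step 1: DXYG
Step 2: DYGAG
Step 3: DAGCEDG
Step 4: DCEDGDGEEDG
Step 5: DDGEEDGDGEEDG
Step 6: DDGEEDGDGEEDG  (unchanged — fixed point at step 5)

Answer: DDGEEDGDGEEDG


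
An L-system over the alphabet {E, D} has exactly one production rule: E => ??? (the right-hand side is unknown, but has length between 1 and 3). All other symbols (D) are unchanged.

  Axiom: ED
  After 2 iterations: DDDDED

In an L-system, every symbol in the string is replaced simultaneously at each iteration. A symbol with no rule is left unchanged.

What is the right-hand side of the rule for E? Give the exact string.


Answer: DDE

Derivation:
Trying E => DDE:
  Step 0: ED
  Step 1: DDED
  Step 2: DDDDED
Matches the given result.


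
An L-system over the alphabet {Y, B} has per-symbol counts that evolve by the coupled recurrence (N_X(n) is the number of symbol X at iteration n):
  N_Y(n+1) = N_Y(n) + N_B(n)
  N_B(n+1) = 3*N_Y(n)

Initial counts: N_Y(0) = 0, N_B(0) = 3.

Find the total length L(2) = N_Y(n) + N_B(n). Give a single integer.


Step 0: N_Y=0, N_B=3, L=3
Step 1: N_Y=3, N_B=0, L=3
Step 2: N_Y=3, N_B=9, L=12

Answer: 12


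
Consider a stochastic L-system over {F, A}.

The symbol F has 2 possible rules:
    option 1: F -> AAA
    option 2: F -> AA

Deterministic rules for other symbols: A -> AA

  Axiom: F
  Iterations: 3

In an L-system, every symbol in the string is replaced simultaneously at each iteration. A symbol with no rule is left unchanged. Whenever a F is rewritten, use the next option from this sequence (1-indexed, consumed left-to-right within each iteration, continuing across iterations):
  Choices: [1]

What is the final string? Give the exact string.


Step 0: F
Step 1: AAA  (used choices [1])
Step 2: AAAAAA  (used choices [])
Step 3: AAAAAAAAAAAA  (used choices [])

Answer: AAAAAAAAAAAA


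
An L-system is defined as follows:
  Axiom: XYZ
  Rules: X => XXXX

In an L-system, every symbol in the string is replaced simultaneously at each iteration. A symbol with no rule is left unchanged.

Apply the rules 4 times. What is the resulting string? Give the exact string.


Answer: XXXXXXXXXXXXXXXXXXXXXXXXXXXXXXXXXXXXXXXXXXXXXXXXXXXXXXXXXXXXXXXXXXXXXXXXXXXXXXXXXXXXXXXXXXXXXXXXXXXXXXXXXXXXXXXXXXXXXXXXXXXXXXXXXXXXXXXXXXXXXXXXXXXXXXXXXXXXXXXXXXXXXXXXXXXXXXXXXXXXXXXXXXXXXXXXXXXXXXXXXXXXXXXXXXXXXXXXXXXXXXXXXXXXXXXXXXXXXXXXXXXXXXXXXXXXXXXXYZ

Derivation:
Step 0: XYZ
Step 1: XXXXYZ
Step 2: XXXXXXXXXXXXXXXXYZ
Step 3: XXXXXXXXXXXXXXXXXXXXXXXXXXXXXXXXXXXXXXXXXXXXXXXXXXXXXXXXXXXXXXXXYZ
Step 4: XXXXXXXXXXXXXXXXXXXXXXXXXXXXXXXXXXXXXXXXXXXXXXXXXXXXXXXXXXXXXXXXXXXXXXXXXXXXXXXXXXXXXXXXXXXXXXXXXXXXXXXXXXXXXXXXXXXXXXXXXXXXXXXXXXXXXXXXXXXXXXXXXXXXXXXXXXXXXXXXXXXXXXXXXXXXXXXXXXXXXXXXXXXXXXXXXXXXXXXXXXXXXXXXXXXXXXXXXXXXXXXXXXXXXXXXXXXXXXXXXXXXXXXXXXXXXXXXYZ


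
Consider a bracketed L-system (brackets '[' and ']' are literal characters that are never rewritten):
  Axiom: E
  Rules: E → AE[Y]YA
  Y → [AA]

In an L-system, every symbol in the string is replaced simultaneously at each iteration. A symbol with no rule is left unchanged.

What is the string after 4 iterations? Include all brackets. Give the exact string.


Step 0: E
Step 1: AE[Y]YA
Step 2: AAE[Y]YA[[AA]][AA]A
Step 3: AAAE[Y]YA[[AA]][AA]A[[AA]][AA]A
Step 4: AAAAE[Y]YA[[AA]][AA]A[[AA]][AA]A[[AA]][AA]A

Answer: AAAAE[Y]YA[[AA]][AA]A[[AA]][AA]A[[AA]][AA]A


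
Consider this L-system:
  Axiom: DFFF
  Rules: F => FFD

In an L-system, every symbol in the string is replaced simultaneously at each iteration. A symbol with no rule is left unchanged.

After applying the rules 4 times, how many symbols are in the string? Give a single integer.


Step 0: length = 4
Step 1: length = 10
Step 2: length = 22
Step 3: length = 46
Step 4: length = 94

Answer: 94


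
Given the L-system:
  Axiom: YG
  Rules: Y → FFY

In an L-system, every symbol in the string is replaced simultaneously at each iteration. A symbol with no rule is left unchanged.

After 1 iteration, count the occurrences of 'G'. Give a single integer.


Answer: 1

Derivation:
Step 0: YG  (1 'G')
Step 1: FFYG  (1 'G')


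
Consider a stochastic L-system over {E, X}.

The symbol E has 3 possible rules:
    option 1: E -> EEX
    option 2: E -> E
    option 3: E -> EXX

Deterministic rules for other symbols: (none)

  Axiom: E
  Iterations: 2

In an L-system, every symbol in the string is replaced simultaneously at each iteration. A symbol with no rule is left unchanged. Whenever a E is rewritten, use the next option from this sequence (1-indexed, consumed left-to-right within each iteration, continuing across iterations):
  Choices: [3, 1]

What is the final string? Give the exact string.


Answer: EEXXX

Derivation:
Step 0: E
Step 1: EXX  (used choices [3])
Step 2: EEXXX  (used choices [1])


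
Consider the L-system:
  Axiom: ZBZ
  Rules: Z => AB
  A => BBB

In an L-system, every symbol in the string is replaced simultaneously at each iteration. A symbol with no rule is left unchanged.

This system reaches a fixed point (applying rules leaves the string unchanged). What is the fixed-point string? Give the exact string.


Answer: BBBBBBBBB

Derivation:
Step 0: ZBZ
Step 1: ABBAB
Step 2: BBBBBBBBB
Step 3: BBBBBBBBB  (unchanged — fixed point at step 2)


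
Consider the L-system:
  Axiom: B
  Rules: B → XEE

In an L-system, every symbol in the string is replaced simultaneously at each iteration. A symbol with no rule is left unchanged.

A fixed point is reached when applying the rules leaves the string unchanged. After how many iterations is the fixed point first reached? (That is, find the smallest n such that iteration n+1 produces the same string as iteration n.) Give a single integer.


Step 0: B
Step 1: XEE
Step 2: XEE  (unchanged — fixed point at step 1)

Answer: 1
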